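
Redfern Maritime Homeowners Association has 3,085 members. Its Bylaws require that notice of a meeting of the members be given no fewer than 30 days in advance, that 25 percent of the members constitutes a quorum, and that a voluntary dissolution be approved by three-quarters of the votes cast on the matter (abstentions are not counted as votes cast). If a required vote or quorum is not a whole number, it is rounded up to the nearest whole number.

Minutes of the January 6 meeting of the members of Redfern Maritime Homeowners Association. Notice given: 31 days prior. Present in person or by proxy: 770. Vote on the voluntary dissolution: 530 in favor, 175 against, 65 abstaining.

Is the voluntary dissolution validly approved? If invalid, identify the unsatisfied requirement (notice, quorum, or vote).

Notice: 31 days given; 30 required. Satisfied.
Quorum: 25% of 3,085 = 771.25, rounded up to 772; 770 present. Not satisfied.
Vote: requires three-fourths of the votes cast (770 − 65 abstaining = 705); 3/4 of 705 = 528.75, rounded up to 529, so 529 needed; 530 in favor. Satisfied.

Invalid — quorum requirement not satisfied.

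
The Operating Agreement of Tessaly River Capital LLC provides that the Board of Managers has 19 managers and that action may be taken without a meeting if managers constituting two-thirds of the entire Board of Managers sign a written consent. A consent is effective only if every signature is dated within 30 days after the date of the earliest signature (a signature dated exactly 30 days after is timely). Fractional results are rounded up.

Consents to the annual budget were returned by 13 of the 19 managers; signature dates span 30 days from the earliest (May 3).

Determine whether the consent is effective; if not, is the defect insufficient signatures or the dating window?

Signatures required: two-thirds of 19 — 2/3 of 19 = 12.67, rounded up to 13, so 13 needed; 13 signed. Sufficient.
Dating window: the latest signature is 30 days after the earliest; the limit is 30 days. Within the window.

Effective — both the signature and dating-window requirements are satisfied.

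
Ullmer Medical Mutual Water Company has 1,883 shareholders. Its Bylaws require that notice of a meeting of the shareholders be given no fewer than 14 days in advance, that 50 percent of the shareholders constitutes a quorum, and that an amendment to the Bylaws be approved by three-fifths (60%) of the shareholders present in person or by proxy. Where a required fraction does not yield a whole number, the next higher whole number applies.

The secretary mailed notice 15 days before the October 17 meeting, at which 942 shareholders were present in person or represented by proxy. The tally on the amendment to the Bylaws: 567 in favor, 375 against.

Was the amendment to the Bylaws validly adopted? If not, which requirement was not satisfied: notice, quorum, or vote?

Notice: 15 days given; 14 required. Satisfied.
Quorum: 50% of 1,883 = 941.50, rounded up to 942; 942 present. Satisfied.
Vote: requires three-fifths of those present (942); 3/5 of 942 = 565.20, rounded up to 566, so 566 needed; 567 in favor. Satisfied.

Valid — all requirements satisfied.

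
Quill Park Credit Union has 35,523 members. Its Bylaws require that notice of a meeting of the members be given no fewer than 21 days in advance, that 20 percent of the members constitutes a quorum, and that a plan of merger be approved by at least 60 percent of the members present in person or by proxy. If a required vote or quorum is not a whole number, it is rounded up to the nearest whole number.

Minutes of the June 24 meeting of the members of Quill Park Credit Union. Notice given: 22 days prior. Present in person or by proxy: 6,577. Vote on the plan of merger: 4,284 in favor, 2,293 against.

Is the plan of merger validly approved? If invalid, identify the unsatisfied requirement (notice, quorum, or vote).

Notice: 22 days given; 21 required. Satisfied.
Quorum: 20% of 35,523 = 7,104.60, rounded up to 7,105; 6,577 present. Not satisfied.
Vote: requires three-fifths of those present (6,577); 3/5 of 6577 = 3946.20, rounded up to 3947, so 3,947 needed; 4,284 in favor. Satisfied.

Invalid — quorum requirement not satisfied.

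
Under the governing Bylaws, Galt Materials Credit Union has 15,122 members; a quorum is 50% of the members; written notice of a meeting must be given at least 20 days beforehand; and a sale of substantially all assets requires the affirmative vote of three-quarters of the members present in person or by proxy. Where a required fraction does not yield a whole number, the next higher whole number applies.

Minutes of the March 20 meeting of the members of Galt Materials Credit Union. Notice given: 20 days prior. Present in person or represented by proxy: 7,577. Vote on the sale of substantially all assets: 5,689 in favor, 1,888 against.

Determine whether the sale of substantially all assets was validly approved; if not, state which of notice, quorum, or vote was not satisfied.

Notice: 20 days given; 20 required. Satisfied.
Quorum: 50% of 15,122 = 7,561; 7,577 present. Satisfied.
Vote: requires three-fourths of those present (7,577); 3/4 of 7577 = 5682.75, rounded up to 5683, so 5,683 needed; 5,689 in favor. Satisfied.

Valid — all requirements satisfied.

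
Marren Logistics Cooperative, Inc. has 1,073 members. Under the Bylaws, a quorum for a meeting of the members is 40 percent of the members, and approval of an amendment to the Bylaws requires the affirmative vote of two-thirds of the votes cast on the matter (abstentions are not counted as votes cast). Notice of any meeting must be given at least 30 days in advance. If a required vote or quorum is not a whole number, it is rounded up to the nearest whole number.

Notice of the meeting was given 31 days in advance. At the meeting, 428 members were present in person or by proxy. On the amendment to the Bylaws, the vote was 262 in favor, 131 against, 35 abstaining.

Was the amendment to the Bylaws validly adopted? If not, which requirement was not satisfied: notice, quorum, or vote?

Invalid — quorum requirement not satisfied.

Notice: 31 days given; 30 required. Satisfied.
Quorum: 40% of 1,073 = 429.20, rounded up to 430; 428 present. Not satisfied.
Vote: requires two-thirds of the votes cast (428 − 35 abstaining = 393); 2/3 of 393 = 262, so 262 needed; 262 in favor. Satisfied.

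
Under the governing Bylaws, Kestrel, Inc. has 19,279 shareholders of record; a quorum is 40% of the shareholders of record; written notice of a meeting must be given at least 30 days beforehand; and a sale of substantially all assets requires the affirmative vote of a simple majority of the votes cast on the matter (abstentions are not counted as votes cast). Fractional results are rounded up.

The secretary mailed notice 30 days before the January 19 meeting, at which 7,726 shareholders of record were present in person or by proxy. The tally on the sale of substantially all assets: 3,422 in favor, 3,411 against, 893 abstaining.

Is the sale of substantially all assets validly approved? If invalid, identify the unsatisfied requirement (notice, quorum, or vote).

Notice: 30 days given; 30 required. Satisfied.
Quorum: 40% of 19,279 = 7,711.60, rounded up to 7,712; 7,726 present. Satisfied.
Vote: requires a majority of the votes cast (7,726 − 893 abstaining = 6,833); a majority of 6833 is 3417, so 3,417 needed; 3,422 in favor. Satisfied.

Valid — all requirements satisfied.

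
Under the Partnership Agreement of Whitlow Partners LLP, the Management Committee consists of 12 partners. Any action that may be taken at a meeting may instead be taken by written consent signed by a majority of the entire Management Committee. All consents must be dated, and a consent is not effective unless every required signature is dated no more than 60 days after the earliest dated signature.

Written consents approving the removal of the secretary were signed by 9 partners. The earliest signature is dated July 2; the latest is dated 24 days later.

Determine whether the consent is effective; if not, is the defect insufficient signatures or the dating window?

Signatures required: a majority of 12 — a majority of 12 is 7, so 7 needed; 9 signed. Sufficient.
Dating window: the latest signature is 24 days after the earliest; the limit is 60 days. Within the window.

Effective — both the signature and dating-window requirements are satisfied.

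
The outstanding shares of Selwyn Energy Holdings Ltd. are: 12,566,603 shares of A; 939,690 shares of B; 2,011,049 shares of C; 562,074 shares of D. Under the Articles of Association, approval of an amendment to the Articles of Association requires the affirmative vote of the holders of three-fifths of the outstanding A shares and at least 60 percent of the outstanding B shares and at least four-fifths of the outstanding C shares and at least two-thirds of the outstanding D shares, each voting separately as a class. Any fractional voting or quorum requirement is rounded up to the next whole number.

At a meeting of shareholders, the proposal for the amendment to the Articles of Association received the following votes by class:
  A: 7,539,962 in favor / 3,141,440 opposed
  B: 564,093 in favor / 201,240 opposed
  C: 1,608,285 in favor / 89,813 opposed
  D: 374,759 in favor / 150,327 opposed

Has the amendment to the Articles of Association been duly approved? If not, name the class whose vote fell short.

Not approved — the C shares did not give the required vote.

A: 3/5 of 12566603 = 7539961.80, rounded up to 7539962; 7,539,962 required, 7,539,962 in favor — approved.
B: 3/5 of 939690 = 563814; 563,814 required, 564,093 in favor — approved.
C: 4/5 of 2011049 = 1608839.20, rounded up to 1608840; 1,608,840 required, 1,608,285 in favor — not approved.
D: 2/3 of 562074 = 374716; 374,716 required, 374,759 in favor — approved.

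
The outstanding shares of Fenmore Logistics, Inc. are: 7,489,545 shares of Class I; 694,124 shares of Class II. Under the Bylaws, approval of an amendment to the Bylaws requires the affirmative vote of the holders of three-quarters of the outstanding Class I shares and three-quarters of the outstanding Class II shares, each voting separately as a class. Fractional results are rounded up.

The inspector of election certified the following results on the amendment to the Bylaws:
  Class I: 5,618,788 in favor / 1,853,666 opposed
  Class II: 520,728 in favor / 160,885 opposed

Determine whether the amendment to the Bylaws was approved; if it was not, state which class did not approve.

Class I: 3/4 of 7489545 = 5617158.75, rounded up to 5617159; 5,617,159 required, 5,618,788 in favor — approved.
Class II: 3/4 of 694124 = 520593; 520,593 required, 520,728 in favor — approved.

Approved — every class gave the required vote.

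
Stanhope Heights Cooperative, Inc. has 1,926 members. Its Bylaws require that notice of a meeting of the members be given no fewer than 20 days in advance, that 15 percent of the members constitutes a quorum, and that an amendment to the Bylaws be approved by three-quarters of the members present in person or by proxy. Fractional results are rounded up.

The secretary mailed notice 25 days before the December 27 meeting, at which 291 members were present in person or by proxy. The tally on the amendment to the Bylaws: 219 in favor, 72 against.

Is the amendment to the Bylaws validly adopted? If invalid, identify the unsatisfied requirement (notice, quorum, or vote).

Notice: 25 days given; 20 required. Satisfied.
Quorum: 15% of 1,926 = 288.90, rounded up to 289; 291 present. Satisfied.
Vote: requires three-fourths of those present (291); 3/4 of 291 = 218.25, rounded up to 219, so 219 needed; 219 in favor. Satisfied.

Valid — all requirements satisfied.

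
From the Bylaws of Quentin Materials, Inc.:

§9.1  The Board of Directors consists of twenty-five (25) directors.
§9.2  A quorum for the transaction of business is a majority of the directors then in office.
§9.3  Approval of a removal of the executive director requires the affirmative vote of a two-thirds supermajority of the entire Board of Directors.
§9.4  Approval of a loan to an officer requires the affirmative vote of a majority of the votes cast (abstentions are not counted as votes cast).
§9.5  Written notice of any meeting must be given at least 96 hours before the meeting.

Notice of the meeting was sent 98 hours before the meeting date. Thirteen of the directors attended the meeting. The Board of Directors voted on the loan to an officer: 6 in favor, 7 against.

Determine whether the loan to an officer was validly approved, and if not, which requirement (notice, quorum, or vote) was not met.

Notice: 98 hours given; 96 required (98 ≥ 96). Satisfied.
Quorum: 13 present; quorum is 13. Satisfied.
Vote: the loan to an officer requires a majority of the votes cast (13). A majority of 13 is 7, so 7 affirmative votes are needed; 6 voted in favor. Not satisfied.

Invalid — vote requirement not satisfied.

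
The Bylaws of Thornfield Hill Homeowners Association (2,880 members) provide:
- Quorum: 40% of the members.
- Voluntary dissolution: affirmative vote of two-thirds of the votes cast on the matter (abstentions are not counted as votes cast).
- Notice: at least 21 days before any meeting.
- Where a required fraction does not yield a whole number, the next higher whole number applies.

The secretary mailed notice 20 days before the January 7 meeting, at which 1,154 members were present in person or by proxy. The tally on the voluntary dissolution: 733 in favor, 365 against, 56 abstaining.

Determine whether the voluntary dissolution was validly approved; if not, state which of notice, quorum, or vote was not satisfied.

Invalid — notice requirement not satisfied.

Notice: 20 days given; 21 required. Not satisfied.
Quorum: 40% of 2,880 = 1,152; 1,154 present. Satisfied.
Vote: requires two-thirds of the votes cast (1,154 − 56 abstaining = 1,098); 2/3 of 1098 = 732, so 732 needed; 733 in favor. Satisfied.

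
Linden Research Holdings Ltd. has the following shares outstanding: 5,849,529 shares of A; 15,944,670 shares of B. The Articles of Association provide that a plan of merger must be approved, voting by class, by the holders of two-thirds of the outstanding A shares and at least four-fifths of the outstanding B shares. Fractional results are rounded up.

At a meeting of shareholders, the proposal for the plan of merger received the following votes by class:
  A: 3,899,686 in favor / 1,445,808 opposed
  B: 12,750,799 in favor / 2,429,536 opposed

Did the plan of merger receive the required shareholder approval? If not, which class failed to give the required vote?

Not approved — the B shares did not give the required vote.

A: 2/3 of 5849529 = 3899686; 3,899,686 required, 3,899,686 in favor — approved.
B: 4/5 of 15944670 = 12755736; 12,755,736 required, 12,750,799 in favor — not approved.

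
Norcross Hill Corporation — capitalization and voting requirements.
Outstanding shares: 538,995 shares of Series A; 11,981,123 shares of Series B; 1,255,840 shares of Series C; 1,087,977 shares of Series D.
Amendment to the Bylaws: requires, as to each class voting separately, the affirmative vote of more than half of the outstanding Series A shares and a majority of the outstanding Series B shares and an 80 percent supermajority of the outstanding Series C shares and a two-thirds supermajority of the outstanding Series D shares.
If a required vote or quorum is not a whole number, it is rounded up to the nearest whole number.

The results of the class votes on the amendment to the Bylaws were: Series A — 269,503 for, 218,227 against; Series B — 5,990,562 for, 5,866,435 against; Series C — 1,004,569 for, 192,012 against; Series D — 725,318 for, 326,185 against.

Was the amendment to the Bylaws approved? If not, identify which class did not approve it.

Series A: a majority of 538995 is 269498; 269,498 required, 269,503 in favor — approved.
Series B: a majority of 11981123 is 5990562; 5,990,562 required, 5,990,562 in favor — approved.
Series C: 4/5 of 1255840 = 1004672; 1,004,672 required, 1,004,569 in favor — not approved.
Series D: 2/3 of 1087977 = 725318; 725,318 required, 725,318 in favor — approved.

Not approved — the Series C shares did not give the required vote.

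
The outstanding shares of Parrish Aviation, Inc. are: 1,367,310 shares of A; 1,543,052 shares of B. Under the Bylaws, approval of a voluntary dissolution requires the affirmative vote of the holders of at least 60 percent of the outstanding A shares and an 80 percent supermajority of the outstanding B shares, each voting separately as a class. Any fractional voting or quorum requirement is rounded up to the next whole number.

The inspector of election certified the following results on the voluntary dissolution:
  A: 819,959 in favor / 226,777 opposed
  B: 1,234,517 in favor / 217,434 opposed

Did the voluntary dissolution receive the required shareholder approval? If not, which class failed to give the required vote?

Not approved — the A shares did not give the required vote.

A: 3/5 of 1367310 = 820386; 820,386 required, 819,959 in favor — not approved.
B: 4/5 of 1543052 = 1234441.60, rounded up to 1234442; 1,234,442 required, 1,234,517 in favor — approved.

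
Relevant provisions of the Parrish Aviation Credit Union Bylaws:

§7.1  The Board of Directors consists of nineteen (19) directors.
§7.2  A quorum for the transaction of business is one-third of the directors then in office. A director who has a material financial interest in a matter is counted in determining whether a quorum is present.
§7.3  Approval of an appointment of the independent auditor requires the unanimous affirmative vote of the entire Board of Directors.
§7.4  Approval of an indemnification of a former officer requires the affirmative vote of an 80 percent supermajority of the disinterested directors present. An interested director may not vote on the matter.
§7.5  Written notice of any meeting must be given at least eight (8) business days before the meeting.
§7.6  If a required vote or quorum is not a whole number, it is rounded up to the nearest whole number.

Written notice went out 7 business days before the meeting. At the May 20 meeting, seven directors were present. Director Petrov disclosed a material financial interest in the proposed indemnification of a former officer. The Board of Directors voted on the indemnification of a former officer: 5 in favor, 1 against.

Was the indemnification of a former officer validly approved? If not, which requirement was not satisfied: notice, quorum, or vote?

Invalid — notice requirement not satisfied.

Notice: 7 business days given; 8 required (7 < 8). Not satisfied.
Quorum: 7 present (interested directors count toward quorum); quorum is 7. Satisfied.
Vote: the indemnification of a former officer requires four-fifths of the disinterested directors present (7 − 1 = 6). 4/5 of 6 = 4.80, rounded up to 5, so 5 affirmative votes are needed; 5 voted in favor. Satisfied.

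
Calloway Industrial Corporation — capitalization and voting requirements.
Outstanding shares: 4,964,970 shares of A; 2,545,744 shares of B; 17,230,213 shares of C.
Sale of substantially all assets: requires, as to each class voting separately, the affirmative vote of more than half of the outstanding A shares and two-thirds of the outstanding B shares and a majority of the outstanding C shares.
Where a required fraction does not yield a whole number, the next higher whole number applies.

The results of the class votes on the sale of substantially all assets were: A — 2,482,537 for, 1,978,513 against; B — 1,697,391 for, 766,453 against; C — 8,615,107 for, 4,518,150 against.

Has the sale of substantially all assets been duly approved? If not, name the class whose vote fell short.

Approved — every class gave the required vote.

A: a majority of 4964970 is 2482486; 2,482,486 required, 2,482,537 in favor — approved.
B: 2/3 of 2545744 = 1697162.67, rounded up to 1697163; 1,697,163 required, 1,697,391 in favor — approved.
C: a majority of 17230213 is 8615107; 8,615,107 required, 8,615,107 in favor — approved.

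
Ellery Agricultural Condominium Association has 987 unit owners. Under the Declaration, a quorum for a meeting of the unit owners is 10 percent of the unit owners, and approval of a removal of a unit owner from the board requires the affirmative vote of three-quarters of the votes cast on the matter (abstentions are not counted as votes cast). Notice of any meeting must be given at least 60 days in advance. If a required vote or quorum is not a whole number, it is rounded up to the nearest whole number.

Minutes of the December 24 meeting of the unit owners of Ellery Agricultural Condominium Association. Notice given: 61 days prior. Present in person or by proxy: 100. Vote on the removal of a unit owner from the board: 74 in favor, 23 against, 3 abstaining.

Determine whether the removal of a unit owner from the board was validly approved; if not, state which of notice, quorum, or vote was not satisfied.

Valid — all requirements satisfied.

Notice: 61 days given; 60 required. Satisfied.
Quorum: 10% of 987 = 98.70, rounded up to 99; 100 present. Satisfied.
Vote: requires three-fourths of the votes cast (100 − 3 abstaining = 97); 3/4 of 97 = 72.75, rounded up to 73, so 73 needed; 74 in favor. Satisfied.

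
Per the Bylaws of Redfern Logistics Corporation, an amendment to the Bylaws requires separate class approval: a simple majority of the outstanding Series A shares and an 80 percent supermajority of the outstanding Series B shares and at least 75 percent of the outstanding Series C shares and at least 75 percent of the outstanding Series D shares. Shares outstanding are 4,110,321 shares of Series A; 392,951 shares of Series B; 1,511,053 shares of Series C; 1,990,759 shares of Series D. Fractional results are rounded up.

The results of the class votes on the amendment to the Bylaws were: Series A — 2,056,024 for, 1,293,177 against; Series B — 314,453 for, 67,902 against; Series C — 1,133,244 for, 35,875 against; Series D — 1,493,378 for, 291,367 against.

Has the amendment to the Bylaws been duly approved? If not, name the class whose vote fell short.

Not approved — the Series C shares did not give the required vote.

Series A: a majority of 4110321 is 2055161; 2,055,161 required, 2,056,024 in favor — approved.
Series B: 4/5 of 392951 = 314360.80, rounded up to 314361; 314,361 required, 314,453 in favor — approved.
Series C: 3/4 of 1511053 = 1133289.75, rounded up to 1133290; 1,133,290 required, 1,133,244 in favor — not approved.
Series D: 3/4 of 1990759 = 1493069.25, rounded up to 1493070; 1,493,070 required, 1,493,378 in favor — approved.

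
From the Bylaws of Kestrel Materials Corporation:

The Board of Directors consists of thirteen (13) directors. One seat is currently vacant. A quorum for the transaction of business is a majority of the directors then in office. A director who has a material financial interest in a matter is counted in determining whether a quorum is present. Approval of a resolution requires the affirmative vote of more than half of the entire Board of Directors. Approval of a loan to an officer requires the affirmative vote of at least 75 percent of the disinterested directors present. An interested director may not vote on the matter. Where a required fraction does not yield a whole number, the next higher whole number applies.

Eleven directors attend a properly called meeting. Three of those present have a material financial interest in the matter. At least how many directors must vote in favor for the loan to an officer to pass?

The loan to an officer requires three-fourths of the disinterested directors present (11 − 3 = 8).
3/4 of 8 = 6.

6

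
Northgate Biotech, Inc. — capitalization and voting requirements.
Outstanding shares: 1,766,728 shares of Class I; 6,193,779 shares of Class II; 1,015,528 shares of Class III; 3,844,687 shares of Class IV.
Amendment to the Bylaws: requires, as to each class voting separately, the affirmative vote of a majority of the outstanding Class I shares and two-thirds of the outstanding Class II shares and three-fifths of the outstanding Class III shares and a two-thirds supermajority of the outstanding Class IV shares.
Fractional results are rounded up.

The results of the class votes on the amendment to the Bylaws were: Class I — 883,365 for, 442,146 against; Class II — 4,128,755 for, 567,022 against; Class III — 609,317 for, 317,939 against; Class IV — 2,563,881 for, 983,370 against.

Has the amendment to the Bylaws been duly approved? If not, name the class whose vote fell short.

Class I: a majority of 1766728 is 883365; 883,365 required, 883,365 in favor — approved.
Class II: 2/3 of 6193779 = 4129186; 4,129,186 required, 4,128,755 in favor — not approved.
Class III: 3/5 of 1015528 = 609316.80, rounded up to 609317; 609,317 required, 609,317 in favor — approved.
Class IV: 2/3 of 3844687 = 2563124.67, rounded up to 2563125; 2,563,125 required, 2,563,881 in favor — approved.

Not approved — the Class II shares did not give the required vote.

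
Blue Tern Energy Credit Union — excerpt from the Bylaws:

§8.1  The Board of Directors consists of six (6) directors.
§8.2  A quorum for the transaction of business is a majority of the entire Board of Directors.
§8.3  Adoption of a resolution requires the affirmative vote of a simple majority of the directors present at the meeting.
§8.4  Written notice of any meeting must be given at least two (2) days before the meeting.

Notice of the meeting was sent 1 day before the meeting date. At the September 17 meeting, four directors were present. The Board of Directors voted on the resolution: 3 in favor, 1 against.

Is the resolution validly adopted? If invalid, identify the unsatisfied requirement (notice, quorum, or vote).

Notice: 1 day given; 2 required (1 < 2). Not satisfied.
Quorum: 4 present; quorum is 4. Satisfied.
Vote: the resolution requires a majority of the directors present (4). A majority of 4 is 3, so 3 affirmative votes are needed; 3 voted in favor. Satisfied.

Invalid — notice requirement not satisfied.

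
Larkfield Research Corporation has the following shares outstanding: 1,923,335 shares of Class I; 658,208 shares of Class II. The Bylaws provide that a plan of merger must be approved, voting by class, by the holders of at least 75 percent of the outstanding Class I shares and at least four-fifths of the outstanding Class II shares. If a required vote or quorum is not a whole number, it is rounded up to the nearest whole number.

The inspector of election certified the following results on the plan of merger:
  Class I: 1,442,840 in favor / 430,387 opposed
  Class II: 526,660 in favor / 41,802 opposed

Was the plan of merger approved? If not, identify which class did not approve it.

Class I: 3/4 of 1923335 = 1442501.25, rounded up to 1442502; 1,442,502 required, 1,442,840 in favor — approved.
Class II: 4/5 of 658208 = 526566.40, rounded up to 526567; 526,567 required, 526,660 in favor — approved.

Approved — every class gave the required vote.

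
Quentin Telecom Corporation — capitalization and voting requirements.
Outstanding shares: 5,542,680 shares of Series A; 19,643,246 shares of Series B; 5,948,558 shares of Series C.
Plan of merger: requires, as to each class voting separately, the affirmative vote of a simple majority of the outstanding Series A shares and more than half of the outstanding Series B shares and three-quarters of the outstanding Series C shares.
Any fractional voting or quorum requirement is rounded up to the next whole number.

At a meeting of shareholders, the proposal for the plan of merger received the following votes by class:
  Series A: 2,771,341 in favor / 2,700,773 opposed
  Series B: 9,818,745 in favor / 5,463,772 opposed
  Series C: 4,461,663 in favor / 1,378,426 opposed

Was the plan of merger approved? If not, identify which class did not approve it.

Series A: a majority of 5542680 is 2771341; 2,771,341 required, 2,771,341 in favor — approved.
Series B: a majority of 19643246 is 9821624; 9,821,624 required, 9,818,745 in favor — not approved.
Series C: 3/4 of 5948558 = 4461418.50, rounded up to 4461419; 4,461,419 required, 4,461,663 in favor — approved.

Not approved — the Series B shares did not give the required vote.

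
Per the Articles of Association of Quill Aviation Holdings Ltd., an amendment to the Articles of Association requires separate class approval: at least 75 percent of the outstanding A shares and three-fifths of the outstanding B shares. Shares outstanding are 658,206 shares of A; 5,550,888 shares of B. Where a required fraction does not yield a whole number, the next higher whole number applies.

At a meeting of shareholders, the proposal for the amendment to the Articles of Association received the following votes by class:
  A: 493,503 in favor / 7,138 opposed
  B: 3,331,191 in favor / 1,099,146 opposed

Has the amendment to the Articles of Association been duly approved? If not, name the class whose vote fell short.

Not approved — the A shares did not give the required vote.

A: 3/4 of 658206 = 493654.50, rounded up to 493655; 493,655 required, 493,503 in favor — not approved.
B: 3/5 of 5550888 = 3330532.80, rounded up to 3330533; 3,330,533 required, 3,331,191 in favor — approved.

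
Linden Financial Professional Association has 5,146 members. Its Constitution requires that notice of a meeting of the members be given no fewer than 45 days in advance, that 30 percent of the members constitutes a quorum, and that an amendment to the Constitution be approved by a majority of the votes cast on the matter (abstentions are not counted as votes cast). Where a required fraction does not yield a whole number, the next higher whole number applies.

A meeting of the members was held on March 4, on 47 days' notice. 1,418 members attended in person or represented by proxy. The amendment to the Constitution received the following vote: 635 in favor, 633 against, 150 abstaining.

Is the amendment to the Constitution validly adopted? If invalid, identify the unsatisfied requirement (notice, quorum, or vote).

Notice: 47 days given; 45 required. Satisfied.
Quorum: 30% of 5,146 = 1,543.80, rounded up to 1,544; 1,418 present. Not satisfied.
Vote: requires a majority of the votes cast (1,418 − 150 abstaining = 1,268); a majority of 1268 is 635, so 635 needed; 635 in favor. Satisfied.

Invalid — quorum requirement not satisfied.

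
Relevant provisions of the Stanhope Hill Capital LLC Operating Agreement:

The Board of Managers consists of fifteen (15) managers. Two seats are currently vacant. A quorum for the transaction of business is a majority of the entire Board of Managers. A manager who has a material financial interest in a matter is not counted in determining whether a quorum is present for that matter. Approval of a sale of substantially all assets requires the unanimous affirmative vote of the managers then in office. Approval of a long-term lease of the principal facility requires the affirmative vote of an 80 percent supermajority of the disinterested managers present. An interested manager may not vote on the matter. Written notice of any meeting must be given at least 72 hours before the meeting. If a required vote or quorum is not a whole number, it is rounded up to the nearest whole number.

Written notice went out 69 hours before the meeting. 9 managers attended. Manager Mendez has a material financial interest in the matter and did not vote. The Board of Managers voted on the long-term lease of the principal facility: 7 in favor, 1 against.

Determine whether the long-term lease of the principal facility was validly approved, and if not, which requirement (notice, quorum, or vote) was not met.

Invalid — notice requirement not satisfied.

Notice: 69 hours given; 72 required (69 < 72). Not satisfied.
Quorum: 9 present, but the 1 interested manager does not count, leaving 8. Quorum is 8. Satisfied.
Vote: the long-term lease of the principal facility requires four-fifths of the disinterested managers present (9 − 1 = 8). 4/5 of 8 = 6.40, rounded up to 7, so 7 affirmative votes are needed; 7 voted in favor. Satisfied.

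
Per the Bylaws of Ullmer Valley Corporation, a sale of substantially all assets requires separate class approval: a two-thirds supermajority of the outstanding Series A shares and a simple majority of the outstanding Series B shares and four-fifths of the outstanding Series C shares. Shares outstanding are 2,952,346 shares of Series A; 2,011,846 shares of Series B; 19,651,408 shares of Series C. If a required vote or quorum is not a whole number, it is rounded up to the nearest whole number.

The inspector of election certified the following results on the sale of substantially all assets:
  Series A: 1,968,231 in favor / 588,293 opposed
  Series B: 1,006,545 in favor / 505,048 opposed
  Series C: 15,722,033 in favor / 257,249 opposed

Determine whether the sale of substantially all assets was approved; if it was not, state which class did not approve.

Approved — every class gave the required vote.

Series A: 2/3 of 2952346 = 1968230.67, rounded up to 1968231; 1,968,231 required, 1,968,231 in favor — approved.
Series B: a majority of 2011846 is 1005924; 1,005,924 required, 1,006,545 in favor — approved.
Series C: 4/5 of 19651408 = 15721126.40, rounded up to 15721127; 15,721,127 required, 15,722,033 in favor — approved.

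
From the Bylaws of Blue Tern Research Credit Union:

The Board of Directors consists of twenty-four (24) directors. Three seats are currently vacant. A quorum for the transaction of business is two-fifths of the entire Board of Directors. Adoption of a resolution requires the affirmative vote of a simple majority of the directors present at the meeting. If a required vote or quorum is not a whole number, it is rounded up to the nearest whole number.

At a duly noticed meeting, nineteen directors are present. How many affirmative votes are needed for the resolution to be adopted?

10

The resolution requires a majority of the directors present (19).
A majority of 19 is 10.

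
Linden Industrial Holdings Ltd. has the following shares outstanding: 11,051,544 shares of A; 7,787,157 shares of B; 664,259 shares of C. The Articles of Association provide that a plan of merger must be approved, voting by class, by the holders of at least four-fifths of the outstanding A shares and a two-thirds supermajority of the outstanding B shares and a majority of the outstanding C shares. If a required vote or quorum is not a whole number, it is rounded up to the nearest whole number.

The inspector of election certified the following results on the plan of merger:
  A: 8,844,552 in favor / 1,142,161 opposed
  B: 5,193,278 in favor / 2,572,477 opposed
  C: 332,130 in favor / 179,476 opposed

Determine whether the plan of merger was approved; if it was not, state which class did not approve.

A: 4/5 of 11051544 = 8841235.20, rounded up to 8841236; 8,841,236 required, 8,844,552 in favor — approved.
B: 2/3 of 7787157 = 5191438; 5,191,438 required, 5,193,278 in favor — approved.
C: a majority of 664259 is 332130; 332,130 required, 332,130 in favor — approved.

Approved — every class gave the required vote.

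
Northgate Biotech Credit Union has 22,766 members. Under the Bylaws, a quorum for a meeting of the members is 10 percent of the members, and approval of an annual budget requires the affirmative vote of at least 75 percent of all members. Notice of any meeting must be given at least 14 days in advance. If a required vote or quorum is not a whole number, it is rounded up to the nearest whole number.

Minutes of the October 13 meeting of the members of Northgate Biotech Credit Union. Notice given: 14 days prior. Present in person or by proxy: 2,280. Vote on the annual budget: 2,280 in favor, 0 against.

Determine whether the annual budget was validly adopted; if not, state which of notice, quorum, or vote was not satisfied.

Notice: 14 days given; 14 required. Satisfied.
Quorum: 10% of 22,766 = 2,276.60, rounded up to 2,277; 2,280 present. Satisfied.
Vote: requires three-fourths of all members (22,766); 3/4 of 22766 = 17074.50, rounded up to 17075, so 17,075 needed; 2,280 in favor. Not satisfied.

Invalid — vote requirement not satisfied.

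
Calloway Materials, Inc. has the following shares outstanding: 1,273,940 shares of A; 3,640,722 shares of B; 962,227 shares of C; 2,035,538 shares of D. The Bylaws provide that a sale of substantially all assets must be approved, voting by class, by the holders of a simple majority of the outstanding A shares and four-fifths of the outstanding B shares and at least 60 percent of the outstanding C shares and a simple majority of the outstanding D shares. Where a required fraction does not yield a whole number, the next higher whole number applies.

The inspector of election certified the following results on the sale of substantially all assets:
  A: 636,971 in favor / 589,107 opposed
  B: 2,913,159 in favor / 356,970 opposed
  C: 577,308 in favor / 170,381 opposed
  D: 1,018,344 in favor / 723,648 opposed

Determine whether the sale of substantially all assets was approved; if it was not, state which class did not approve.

Not approved — the C shares did not give the required vote.

A: a majority of 1273940 is 636971; 636,971 required, 636,971 in favor — approved.
B: 4/5 of 3640722 = 2912577.60, rounded up to 2912578; 2,912,578 required, 2,913,159 in favor — approved.
C: 3/5 of 962227 = 577336.20, rounded up to 577337; 577,337 required, 577,308 in favor — not approved.
D: a majority of 2035538 is 1017770; 1,017,770 required, 1,018,344 in favor — approved.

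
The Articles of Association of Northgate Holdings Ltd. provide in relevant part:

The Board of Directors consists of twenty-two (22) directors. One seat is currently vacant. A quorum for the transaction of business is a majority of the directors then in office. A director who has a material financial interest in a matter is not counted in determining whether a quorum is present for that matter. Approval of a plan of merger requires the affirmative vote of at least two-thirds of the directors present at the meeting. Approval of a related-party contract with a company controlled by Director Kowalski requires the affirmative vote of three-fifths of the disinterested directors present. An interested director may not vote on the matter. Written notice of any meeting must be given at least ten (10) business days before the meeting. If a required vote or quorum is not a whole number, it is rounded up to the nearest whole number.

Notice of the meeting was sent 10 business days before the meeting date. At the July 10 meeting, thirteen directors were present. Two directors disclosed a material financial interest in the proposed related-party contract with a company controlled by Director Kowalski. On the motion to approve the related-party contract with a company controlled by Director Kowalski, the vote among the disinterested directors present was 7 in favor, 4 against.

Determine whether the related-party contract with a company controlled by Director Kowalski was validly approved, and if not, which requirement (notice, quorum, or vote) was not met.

Notice: 10 business days given; 10 required (10 ≥ 10). Satisfied.
Quorum: 13 present, but the 2 interested directors do not count, leaving 11. Quorum is 11. Satisfied.
Vote: the related-party contract with a company controlled by Director Kowalski requires three-fifths of the disinterested directors present (13 − 2 = 11). 3/5 of 11 = 6.60, rounded up to 7, so 7 affirmative votes are needed; 7 voted in favor. Satisfied.

Valid — all requirements satisfied.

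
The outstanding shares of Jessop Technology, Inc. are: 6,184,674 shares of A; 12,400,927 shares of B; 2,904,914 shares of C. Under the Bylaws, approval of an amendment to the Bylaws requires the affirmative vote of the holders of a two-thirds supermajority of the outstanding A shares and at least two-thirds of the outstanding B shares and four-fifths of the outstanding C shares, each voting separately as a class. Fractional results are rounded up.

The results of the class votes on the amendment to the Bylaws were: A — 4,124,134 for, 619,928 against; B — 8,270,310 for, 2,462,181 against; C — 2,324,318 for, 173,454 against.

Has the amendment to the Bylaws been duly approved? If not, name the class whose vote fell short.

Approved — every class gave the required vote.

A: 2/3 of 6184674 = 4123116; 4,123,116 required, 4,124,134 in favor — approved.
B: 2/3 of 12400927 = 8267284.67, rounded up to 8267285; 8,267,285 required, 8,270,310 in favor — approved.
C: 4/5 of 2904914 = 2323931.20, rounded up to 2323932; 2,323,932 required, 2,324,318 in favor — approved.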